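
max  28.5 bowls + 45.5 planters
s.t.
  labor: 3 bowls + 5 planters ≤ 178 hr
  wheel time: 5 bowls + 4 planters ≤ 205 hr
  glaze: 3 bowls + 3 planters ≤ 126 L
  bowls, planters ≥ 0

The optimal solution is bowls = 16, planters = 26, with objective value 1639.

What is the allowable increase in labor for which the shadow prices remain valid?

Binding constraints: labor, glaze. The basis is B = [[3,5],[3,3]] with det -6.
Per unit increase in labor, x* moves by d = (-0.5, 0.5).
The basis stays optimal until bowls reaches 0; allowable increase = 32 hr.

32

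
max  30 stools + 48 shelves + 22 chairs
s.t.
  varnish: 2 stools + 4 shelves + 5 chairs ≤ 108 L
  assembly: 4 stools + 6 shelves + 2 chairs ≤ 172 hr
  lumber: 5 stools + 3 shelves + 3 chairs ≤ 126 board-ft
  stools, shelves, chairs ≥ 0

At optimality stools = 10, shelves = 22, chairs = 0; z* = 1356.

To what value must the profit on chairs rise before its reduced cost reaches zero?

27

Check each constraint at x*: varnish 108/108 (tight); assembly 172/172 (tight); lumber 116/126 (slack 10).
Since lumber is not tight, its dual is 0.
The binding rows give the dual system: 2·y_varnish + 4·y_assembly = 30 and 4·y_varnish + 6·y_assembly = 48.
This yields shadow prices y_varnish = 3, y_assembly = 6.
chairs enters the basis when its profit ≥ yᵀa₃ = 3·5 + 6·2 = 27.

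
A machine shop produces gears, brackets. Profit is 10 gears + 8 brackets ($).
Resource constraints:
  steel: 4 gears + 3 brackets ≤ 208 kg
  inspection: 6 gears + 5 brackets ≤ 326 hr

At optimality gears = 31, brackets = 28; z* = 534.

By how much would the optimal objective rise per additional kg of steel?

At the optimum: steel uses 208 of 208 (binding); inspection uses 326 of 326 (binding).
From A_Bᵀ y = c: 4·y_steel + 6·y_inspection = 10; 3·y_steel + 5·y_inspection = 8.
→ y_steel = 1 and y_inspection = 1.
Shadow price of steel = 1.

1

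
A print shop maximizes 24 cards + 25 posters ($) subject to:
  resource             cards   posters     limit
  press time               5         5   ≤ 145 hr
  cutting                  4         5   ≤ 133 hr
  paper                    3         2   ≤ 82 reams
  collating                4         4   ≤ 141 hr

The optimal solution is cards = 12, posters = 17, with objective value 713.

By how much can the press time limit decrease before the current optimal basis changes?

12

Binding constraints: press time, cutting. The basis is B = [[5,5],[4,5]] with det 5.
Per unit decrease in press time, x* moves by d = (-1, 0.8).
The basis stays optimal until cards reaches 0; allowable decrease = 12 hr.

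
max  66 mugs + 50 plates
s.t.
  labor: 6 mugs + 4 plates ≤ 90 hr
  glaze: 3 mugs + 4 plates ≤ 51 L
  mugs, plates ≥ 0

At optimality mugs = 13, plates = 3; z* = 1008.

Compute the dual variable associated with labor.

9.5

Both labor and glaze are binding at x*.
The binding rows give the dual system: 6·y_labor + 3·y_glaze = 66 and 4·y_labor + 4·y_glaze = 50.
Solving: y_labor = 9.5, y_glaze = 3.
Shadow price of labor = 9.5.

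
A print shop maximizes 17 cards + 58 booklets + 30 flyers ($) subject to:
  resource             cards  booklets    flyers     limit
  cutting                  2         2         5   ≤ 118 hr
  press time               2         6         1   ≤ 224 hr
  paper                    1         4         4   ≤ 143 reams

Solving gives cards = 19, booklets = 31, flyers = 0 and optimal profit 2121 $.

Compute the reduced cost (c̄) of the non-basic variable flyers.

At the optimum: cutting uses 100 of 118 (slack = 18); press time uses 224 of 224 (binding); paper uses 143 of 143 (binding).
By complementary slackness, y = 0 for the non-binding constraint.
The binding rows give the dual system: 2·y_press time + 1·y_paper = 17 and 6·y_press time + 4·y_paper = 58.
→ y_press time = 5 and y_paper = 7.
Reduced cost of flyers: c₃ − yᵀa₃ = 30 − (5·1 + 7·4) = 30 − 33 = -3.

-3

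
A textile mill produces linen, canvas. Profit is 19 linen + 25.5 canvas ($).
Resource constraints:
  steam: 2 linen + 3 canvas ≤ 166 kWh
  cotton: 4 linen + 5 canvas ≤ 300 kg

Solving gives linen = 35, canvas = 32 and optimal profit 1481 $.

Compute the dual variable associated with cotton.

Both steam and cotton are binding at x*.
Dual feasibility on the basic columns requires 2·y_steam + 4·y_cotton = 19, 3·y_steam + 5·y_cotton = 25.5.
→ y_steam = 3.5 and y_cotton = 3.
Shadow price of cotton = 3.

3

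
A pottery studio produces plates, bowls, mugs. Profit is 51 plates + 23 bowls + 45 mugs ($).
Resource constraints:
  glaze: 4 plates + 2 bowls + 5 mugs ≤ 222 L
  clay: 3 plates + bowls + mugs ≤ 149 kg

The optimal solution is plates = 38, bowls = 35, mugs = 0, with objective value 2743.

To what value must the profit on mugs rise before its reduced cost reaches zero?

50

At the optimum: glaze uses 222 of 222 (binding); clay uses 149 of 149 (binding).
The binding rows give the dual system: 4·y_glaze + 3·y_clay = 51 and 2·y_glaze + 1·y_clay = 23.
Solving: y_glaze = 9, y_clay = 5.
mugs enters the basis when its profit ≥ yᵀa₃ = 9·5 + 5·1 = 50.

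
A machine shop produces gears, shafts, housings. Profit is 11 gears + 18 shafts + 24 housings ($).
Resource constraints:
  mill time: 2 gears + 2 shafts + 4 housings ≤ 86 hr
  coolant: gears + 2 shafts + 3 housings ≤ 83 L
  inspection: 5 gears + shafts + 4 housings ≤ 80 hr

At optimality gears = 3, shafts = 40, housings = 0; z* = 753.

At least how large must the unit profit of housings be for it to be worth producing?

29

At the optimum: mill time uses 86 of 86 (binding); coolant uses 83 of 83 (binding); inspection uses 55 of 80 (slack = 25).
Slack constraints have shadow price 0 (complementary slackness).
Dual feasibility on the basic columns requires 2·y_mill time + 1·y_coolant = 11, 2·y_mill time + 2·y_coolant = 18.
Solving: y_mill time = 2, y_coolant = 7.
housings enters the basis when its profit ≥ yᵀa₃ = 2·4 + 7·3 = 29.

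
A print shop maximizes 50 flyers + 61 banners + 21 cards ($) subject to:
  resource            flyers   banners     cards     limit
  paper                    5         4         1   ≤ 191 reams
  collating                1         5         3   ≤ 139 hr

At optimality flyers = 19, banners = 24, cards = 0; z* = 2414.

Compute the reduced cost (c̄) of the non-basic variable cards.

-3

Check each constraint at x*: paper 191/191 (tight); collating 139/139 (tight).
The binding rows give the dual system: 5·y_paper + 1·y_collating = 50 and 4·y_paper + 5·y_collating = 61.
Solving: y_paper = 9, y_collating = 5.
Reduced cost of cards: c₃ − yᵀa₃ = 21 − (9·1 + 5·3) = 21 − 24 = -3.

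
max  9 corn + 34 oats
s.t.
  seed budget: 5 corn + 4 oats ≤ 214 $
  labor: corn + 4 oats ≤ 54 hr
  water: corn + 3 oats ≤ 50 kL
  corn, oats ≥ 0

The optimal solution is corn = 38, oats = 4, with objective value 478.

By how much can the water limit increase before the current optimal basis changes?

Binding constraints: labor, water. The basis is B = [[1,4],[1,3]] with det -1.
Per unit increase in water, x* moves by d = (4, -1).
The basis stays optimal until seed budget becomes binding; allowable increase = 0.5 kL.

0.5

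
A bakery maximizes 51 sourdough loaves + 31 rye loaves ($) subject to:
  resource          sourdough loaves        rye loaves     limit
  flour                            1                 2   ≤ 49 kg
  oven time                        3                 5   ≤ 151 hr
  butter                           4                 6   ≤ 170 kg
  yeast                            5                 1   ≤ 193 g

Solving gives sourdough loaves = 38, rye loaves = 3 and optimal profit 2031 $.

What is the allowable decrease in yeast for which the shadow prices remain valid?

Binding constraints: butter, yeast. The basis is B = [[4,6],[5,1]] with det -26.
Per unit decrease in yeast, x* moves by d = (-0.2308, 0.1538).
The basis stays optimal until flour becomes binding; allowable decrease = 65 g.

65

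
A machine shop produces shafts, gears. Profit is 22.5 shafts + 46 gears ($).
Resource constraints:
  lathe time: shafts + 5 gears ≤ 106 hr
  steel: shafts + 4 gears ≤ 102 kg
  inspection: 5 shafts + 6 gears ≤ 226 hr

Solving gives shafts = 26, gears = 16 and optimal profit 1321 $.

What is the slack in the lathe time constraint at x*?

0

lathe time used = 1·26 + 5·16 = 106; slack = 106 − 106 = 0.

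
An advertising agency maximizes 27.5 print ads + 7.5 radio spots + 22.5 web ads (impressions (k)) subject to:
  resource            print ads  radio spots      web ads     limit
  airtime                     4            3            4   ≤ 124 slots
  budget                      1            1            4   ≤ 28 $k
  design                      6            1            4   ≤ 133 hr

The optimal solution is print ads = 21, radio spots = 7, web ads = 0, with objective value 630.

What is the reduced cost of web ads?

Check each constraint at x*: airtime 105/124 (slack 19); budget 28/28 (tight); design 133/133 (tight).
Slack constraints have shadow price 0 (complementary slackness).
The binding rows give the dual system: 1·y_budget + 6·y_design = 27.5 and 1·y_budget + 1·y_design = 7.5.
→ y_budget = 3.5 and y_design = 4.
Reduced cost of web ads: c₃ − yᵀa₃ = 22.5 − (3.5·4 + 4·4) = 22.5 − 30 = -7.5.

-7.5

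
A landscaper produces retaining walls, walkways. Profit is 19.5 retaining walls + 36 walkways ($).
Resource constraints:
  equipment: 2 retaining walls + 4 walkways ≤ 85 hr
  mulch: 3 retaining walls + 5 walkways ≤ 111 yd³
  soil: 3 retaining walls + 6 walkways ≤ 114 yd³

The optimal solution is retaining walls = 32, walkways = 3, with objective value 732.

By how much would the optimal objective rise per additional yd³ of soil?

3.5

At the optimum: equipment uses 76 of 85 (slack = 9); mulch uses 111 of 111 (binding); soil uses 114 of 114 (binding).
By complementary slackness, y = 0 for the non-binding constraint.
Dual feasibility on the basic columns requires 3·y_mulch + 3·y_soil = 19.5, 5·y_mulch + 6·y_soil = 36.
Solving: y_mulch = 3, y_soil = 3.5.
Shadow price of soil = 3.5.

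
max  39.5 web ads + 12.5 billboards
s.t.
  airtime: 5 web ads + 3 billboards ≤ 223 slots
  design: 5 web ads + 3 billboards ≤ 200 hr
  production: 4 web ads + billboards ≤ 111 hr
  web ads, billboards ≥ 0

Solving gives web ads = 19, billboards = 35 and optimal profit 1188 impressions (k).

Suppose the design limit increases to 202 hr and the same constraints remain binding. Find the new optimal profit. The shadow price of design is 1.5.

1191

Δb = 2, so new z* = 1188 + (1.5)·(2) = 1188 + 3 = 1191.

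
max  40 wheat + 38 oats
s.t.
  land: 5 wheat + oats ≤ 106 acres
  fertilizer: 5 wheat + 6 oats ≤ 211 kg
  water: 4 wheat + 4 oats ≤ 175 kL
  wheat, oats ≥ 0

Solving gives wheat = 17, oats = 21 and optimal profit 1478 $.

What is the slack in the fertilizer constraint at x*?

0

fertilizer used = 5·17 + 6·21 = 211; slack = 211 − 211 = 0.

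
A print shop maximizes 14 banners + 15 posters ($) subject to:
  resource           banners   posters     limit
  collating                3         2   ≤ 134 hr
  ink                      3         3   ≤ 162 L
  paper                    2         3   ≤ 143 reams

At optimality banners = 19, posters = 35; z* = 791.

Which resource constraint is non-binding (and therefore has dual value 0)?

collating: 127/134 (slack 7)
ink: 162/162 (binding)
paper: 143/143 (binding)
By complementary slackness, a constraint with positive slack has shadow price 0 → collating.

collating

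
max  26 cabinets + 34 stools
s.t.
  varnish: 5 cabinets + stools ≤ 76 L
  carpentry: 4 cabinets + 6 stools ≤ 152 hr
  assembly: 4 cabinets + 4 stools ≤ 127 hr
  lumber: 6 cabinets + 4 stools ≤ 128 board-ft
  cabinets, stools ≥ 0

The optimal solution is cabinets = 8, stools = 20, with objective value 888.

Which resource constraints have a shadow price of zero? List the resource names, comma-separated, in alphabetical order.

varnish: 60/76 (slack 16)
carpentry: 152/152 (binding)
assembly: 112/127 (slack 15)
lumber: 128/128 (binding)
By complementary slackness, a constraint with positive slack has shadow price 0 → assembly, varnish.

assembly, varnish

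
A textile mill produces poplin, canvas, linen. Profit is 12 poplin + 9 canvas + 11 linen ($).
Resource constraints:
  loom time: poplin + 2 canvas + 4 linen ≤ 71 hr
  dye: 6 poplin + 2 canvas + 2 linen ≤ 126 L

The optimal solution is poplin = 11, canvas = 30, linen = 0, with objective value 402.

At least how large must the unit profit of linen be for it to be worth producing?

At the optimum: loom time uses 71 of 71 (binding); dye uses 126 of 126 (binding).
The binding rows give the dual system: 1·y_loom time + 6·y_dye = 12 and 2·y_loom time + 2·y_dye = 9.
This yields shadow prices y_loom time = 3, y_dye = 1.5.
linen enters the basis when its profit ≥ yᵀa₃ = 3·4 + 1.5·2 = 15.

15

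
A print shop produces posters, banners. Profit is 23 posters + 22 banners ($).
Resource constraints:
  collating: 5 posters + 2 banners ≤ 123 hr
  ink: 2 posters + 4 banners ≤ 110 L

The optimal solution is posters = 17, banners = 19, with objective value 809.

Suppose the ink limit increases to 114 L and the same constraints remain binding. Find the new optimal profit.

825

At the optimum: collating uses 123 of 123 (binding); ink uses 110 of 110 (binding).
Dual feasibility on the basic columns requires 5·y_collating + 2·y_ink = 23, 2·y_collating + 4·y_ink = 22.
→ y_collating = 3 and y_ink = 4.
Δz = y_ink·Δb = 4 × (4) = 16, so new z* = 809 + 16 = 825.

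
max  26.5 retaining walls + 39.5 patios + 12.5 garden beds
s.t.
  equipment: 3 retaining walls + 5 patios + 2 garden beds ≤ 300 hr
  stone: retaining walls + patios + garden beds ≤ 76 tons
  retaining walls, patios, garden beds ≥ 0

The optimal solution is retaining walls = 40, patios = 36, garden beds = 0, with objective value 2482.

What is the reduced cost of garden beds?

At the optimum: equipment uses 300 of 300 (binding); stone uses 76 of 76 (binding).
Dual feasibility on the basic columns requires 3·y_equipment + 1·y_stone = 26.5, 5·y_equipment + 1·y_stone = 39.5.
Solving: y_equipment = 6.5, y_stone = 7.
Reduced cost of garden beds: c₃ − yᵀa₃ = 12.5 − (6.5·2 + 7·1) = 12.5 − 20 = -7.5.

-7.5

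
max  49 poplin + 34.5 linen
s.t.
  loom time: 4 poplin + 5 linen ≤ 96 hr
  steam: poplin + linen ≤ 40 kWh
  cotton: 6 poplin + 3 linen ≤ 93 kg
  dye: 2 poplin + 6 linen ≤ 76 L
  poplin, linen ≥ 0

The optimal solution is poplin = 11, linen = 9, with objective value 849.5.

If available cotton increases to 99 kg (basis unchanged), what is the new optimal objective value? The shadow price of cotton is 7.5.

Δb = 6, so new z* = 849.5 + (7.5)·(6) = 849.5 + 45 = 894.5.

894.5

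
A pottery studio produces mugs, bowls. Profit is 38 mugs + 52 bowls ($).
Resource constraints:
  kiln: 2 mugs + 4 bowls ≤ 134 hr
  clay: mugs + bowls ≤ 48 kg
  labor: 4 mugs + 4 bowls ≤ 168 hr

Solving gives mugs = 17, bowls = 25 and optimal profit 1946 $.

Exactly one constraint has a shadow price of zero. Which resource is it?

clay

kiln: 134/134 (binding)
clay: 42/48 (slack 6)
labor: 168/168 (binding)
By complementary slackness, a constraint with positive slack has shadow price 0 → clay.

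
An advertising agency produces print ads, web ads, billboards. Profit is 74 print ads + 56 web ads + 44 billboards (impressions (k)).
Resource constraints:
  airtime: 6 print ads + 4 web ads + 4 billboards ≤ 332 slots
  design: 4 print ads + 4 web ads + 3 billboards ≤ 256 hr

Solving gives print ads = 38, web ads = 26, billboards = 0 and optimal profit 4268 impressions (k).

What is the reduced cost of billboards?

Check each constraint at x*: airtime 332/332 (tight); design 256/256 (tight).
The binding rows give the dual system: 6·y_airtime + 4·y_design = 74 and 4·y_airtime + 4·y_design = 56.
Solving: y_airtime = 9, y_design = 5.
Reduced cost of billboards: c₃ − yᵀa₃ = 44 − (9·4 + 5·3) = 44 − 51 = -7.

-7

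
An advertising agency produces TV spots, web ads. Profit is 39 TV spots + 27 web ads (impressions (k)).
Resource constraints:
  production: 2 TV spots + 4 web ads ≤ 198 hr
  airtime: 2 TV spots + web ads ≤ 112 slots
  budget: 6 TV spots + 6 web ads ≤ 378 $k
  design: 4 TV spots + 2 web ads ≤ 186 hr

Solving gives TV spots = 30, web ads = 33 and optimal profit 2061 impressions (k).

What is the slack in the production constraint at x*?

6

production used = 2·30 + 4·33 = 192; slack = 198 − 192 = 6.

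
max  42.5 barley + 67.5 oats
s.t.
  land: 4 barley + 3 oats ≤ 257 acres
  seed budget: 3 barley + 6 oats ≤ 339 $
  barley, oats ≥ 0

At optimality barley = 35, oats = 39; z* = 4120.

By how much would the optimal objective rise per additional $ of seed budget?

Both land and seed budget are binding at x*.
Dual feasibility on the basic columns requires 4·y_land + 3·y_seed budget = 42.5, 3·y_land + 6·y_seed budget = 67.5.
→ y_land = 3.5 and y_seed budget = 9.5.
Shadow price of seed budget = 9.5.

9.5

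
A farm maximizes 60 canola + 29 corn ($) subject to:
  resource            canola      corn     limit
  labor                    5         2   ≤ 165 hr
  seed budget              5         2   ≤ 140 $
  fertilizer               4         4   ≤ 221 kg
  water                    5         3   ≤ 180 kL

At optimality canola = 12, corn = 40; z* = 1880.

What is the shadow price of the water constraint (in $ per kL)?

5

At the optimum: labor uses 140 of 165 (slack = 25); seed budget uses 140 of 140 (binding); fertilizer uses 208 of 221 (slack = 13); water uses 180 of 180 (binding).
By complementary slackness, y = 0 for the non-binding constraints.
From A_Bᵀ y = c: 5·y_seed budget + 5·y_water = 60; 2·y_seed budget + 3·y_water = 29.
→ y_seed budget = 7 and y_water = 5.
Shadow price of water = 5.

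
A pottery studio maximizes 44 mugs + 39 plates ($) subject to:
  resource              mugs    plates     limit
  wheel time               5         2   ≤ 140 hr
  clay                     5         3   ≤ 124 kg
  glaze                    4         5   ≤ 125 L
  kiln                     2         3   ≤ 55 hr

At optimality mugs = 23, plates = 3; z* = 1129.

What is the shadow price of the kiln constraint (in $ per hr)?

Binding: clay and kiln. Non-binding: wheel time (19 unused), glaze (18 unused).
Since wheel time, glaze are not tight, their duals are 0.
Dual feasibility on the basic columns requires 5·y_clay + 2·y_kiln = 44, 3·y_clay + 3·y_kiln = 39.
This yields shadow prices y_clay = 6, y_kiln = 7.
Shadow price of kiln = 7.

7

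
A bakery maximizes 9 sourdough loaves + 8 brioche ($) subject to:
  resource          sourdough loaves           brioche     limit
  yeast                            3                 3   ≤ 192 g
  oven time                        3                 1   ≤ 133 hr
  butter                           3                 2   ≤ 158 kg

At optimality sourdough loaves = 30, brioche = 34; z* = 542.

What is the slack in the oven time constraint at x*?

9

oven time used = 3·30 + 1·34 = 124; slack = 133 − 124 = 9.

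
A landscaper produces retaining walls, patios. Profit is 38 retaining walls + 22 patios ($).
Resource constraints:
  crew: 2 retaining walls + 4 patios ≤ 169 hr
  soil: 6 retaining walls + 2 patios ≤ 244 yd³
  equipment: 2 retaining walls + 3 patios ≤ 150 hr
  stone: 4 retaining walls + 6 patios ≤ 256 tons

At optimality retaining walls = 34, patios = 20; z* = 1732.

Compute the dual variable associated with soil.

At the optimum: crew uses 148 of 169 (slack = 21); soil uses 244 of 244 (binding); equipment uses 128 of 150 (slack = 22); stone uses 256 of 256 (binding).
Since crew, equipment are not tight, their duals are 0.
From A_Bᵀ y = c: 6·y_soil + 4·y_stone = 38; 2·y_soil + 6·y_stone = 22.
Solving: y_soil = 5, y_stone = 2.
Shadow price of soil = 5.

5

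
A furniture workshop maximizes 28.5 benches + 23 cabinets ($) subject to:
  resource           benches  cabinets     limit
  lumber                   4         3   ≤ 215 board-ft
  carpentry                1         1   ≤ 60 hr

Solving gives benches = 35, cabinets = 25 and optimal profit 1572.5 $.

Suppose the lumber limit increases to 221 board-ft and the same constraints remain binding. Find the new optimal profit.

1605.5

Check each constraint at x*: lumber 215/215 (tight); carpentry 60/60 (tight).
Dual feasibility on the basic columns requires 4·y_lumber + 1·y_carpentry = 28.5, 3·y_lumber + 1·y_carpentry = 23.
This yields shadow prices y_lumber = 5.5, y_carpentry = 6.5.
Δz = y_lumber·Δb = 5.5 × (6) = 33, so new z* = 1572.5 + 33 = 1605.5.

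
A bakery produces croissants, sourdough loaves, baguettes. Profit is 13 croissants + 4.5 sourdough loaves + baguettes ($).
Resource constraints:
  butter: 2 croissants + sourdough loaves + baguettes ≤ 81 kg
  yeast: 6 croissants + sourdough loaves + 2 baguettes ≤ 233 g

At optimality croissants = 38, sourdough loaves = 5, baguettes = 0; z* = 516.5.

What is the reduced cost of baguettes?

-4.5

At the optimum: butter uses 81 of 81 (binding); yeast uses 233 of 233 (binding).
The binding rows give the dual system: 2·y_butter + 6·y_yeast = 13 and 1·y_butter + 1·y_yeast = 4.5.
→ y_butter = 3.5 and y_yeast = 1.
Reduced cost of baguettes: c₃ − yᵀa₃ = 1 − (3.5·1 + 1·2) = 1 − 5.5 = -4.5.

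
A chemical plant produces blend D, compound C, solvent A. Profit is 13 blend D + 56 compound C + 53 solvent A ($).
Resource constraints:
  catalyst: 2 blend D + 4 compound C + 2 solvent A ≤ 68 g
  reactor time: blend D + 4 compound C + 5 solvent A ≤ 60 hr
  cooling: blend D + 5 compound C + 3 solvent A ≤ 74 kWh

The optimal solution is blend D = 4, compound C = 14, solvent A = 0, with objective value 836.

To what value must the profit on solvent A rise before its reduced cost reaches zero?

Binding: reactor time and cooling. Non-binding: catalyst (4 unused).
Since catalyst is not tight, its dual is 0.
Dual feasibility on the basic columns requires 1·y_reactor time + 1·y_cooling = 13, 4·y_reactor time + 5·y_cooling = 56.
This yields shadow prices y_reactor time = 9, y_cooling = 4.
solvent A enters the basis when its profit ≥ yᵀa₃ = 9·5 + 4·3 = 57.

57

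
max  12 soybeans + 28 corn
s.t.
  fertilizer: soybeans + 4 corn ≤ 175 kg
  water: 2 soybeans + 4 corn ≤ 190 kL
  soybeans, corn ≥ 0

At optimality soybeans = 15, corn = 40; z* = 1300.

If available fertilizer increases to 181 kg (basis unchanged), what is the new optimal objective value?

1312

Both fertilizer and water are binding at x*.
The binding rows give the dual system: 1·y_fertilizer + 2·y_water = 12 and 4·y_fertilizer + 4·y_water = 28.
Solving: y_fertilizer = 2, y_water = 5.
Δz = y_fertilizer·Δb = 2 × (6) = 12, so new z* = 1300 + 12 = 1312.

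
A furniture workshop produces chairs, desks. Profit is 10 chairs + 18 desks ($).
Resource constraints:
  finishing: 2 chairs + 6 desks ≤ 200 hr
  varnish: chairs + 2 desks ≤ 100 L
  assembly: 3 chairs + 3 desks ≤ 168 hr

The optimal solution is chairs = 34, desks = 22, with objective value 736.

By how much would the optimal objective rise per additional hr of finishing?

Binding: finishing and assembly. Non-binding: varnish (22 unused).
Slack constraints have shadow price 0 (complementary slackness).
Dual feasibility on the basic columns requires 2·y_finishing + 3·y_assembly = 10, 6·y_finishing + 3·y_assembly = 18.
Solving: y_finishing = 2, y_assembly = 2.
Shadow price of finishing = 2.

2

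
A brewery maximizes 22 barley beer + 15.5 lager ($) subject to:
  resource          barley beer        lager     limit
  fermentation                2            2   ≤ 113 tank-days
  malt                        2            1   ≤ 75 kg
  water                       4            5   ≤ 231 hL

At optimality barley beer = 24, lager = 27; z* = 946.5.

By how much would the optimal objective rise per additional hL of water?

1.5

Check each constraint at x*: fermentation 102/113 (slack 11); malt 75/75 (tight); water 231/231 (tight).
Slack constraints have shadow price 0 (complementary slackness).
Dual feasibility on the basic columns requires 2·y_malt + 4·y_water = 22, 1·y_malt + 5·y_water = 15.5.
→ y_malt = 8 and y_water = 1.5.
Shadow price of water = 1.5.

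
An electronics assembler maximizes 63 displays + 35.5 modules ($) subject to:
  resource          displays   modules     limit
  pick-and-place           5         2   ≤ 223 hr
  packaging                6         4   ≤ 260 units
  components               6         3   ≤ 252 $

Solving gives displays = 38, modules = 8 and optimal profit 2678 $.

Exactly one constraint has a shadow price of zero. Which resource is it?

pick-and-place

pick-and-place: 206/223 (slack 17)
packaging: 260/260 (binding)
components: 252/252 (binding)
By complementary slackness, a constraint with positive slack has shadow price 0 → pick-and-place.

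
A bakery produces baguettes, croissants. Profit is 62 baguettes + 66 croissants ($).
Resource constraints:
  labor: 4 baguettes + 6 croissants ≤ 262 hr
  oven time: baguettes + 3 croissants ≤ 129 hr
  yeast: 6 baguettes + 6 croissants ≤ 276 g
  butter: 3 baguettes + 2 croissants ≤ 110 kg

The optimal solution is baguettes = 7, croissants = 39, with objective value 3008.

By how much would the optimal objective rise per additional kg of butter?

0

Check each constraint at x*: labor 262/262 (tight); oven time 124/129 (slack 5); yeast 276/276 (tight); butter 99/110 (slack 11).
Since oven time, butter are not tight, their duals are 0.
The binding rows give the dual system: 4·y_labor + 6·y_yeast = 62 and 6·y_labor + 6·y_yeast = 66.
This yields shadow prices y_labor = 2, y_yeast = 9.
Shadow price of butter = 0.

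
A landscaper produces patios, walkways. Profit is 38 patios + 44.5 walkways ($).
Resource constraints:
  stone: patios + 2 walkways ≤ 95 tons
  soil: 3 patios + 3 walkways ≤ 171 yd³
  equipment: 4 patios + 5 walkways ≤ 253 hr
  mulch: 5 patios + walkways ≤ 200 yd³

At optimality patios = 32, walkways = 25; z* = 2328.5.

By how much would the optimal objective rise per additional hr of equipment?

At the optimum: stone uses 82 of 95 (slack = 13); soil uses 171 of 171 (binding); equipment uses 253 of 253 (binding); mulch uses 185 of 200 (slack = 15).
Slack constraints have shadow price 0 (complementary slackness).
Dual feasibility on the basic columns requires 3·y_soil + 4·y_equipment = 38, 3·y_soil + 5·y_equipment = 44.5.
This yields shadow prices y_soil = 4, y_equipment = 6.5.
Shadow price of equipment = 6.5.

6.5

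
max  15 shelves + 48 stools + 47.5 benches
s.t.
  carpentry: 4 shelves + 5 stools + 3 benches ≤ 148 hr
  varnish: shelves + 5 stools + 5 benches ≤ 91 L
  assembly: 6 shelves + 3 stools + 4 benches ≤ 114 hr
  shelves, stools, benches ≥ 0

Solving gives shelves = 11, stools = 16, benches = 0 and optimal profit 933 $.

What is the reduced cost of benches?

-1.5

At the optimum: carpentry uses 124 of 148 (slack = 24); varnish uses 91 of 91 (binding); assembly uses 114 of 114 (binding).
By complementary slackness, y = 0 for the non-binding constraint.
Dual feasibility on the basic columns requires 1·y_varnish + 6·y_assembly = 15, 5·y_varnish + 3·y_assembly = 48.
This yields shadow prices y_varnish = 9, y_assembly = 1.
Reduced cost of benches: c₃ − yᵀa₃ = 47.5 − (9·5 + 1·4) = 47.5 − 49 = -1.5.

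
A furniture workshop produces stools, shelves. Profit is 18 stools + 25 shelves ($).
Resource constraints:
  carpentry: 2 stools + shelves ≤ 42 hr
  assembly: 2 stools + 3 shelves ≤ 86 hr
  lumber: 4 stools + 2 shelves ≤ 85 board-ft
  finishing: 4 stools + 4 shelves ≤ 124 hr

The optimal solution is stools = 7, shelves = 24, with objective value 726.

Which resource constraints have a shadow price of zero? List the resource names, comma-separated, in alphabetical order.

carpentry: 38/42 (slack 4)
assembly: 86/86 (binding)
lumber: 76/85 (slack 9)
finishing: 124/124 (binding)
By complementary slackness, a constraint with positive slack has shadow price 0 → carpentry, lumber.

carpentry, lumber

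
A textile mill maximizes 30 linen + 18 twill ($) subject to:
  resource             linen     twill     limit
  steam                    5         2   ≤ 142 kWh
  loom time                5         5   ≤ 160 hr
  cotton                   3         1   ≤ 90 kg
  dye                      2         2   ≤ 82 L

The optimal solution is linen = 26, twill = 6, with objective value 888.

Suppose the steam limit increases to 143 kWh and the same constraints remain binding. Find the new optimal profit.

892

Binding: steam and loom time. Non-binding: cotton (6 unused), dye (18 unused).
Slack constraints have shadow price 0 (complementary slackness).
The binding rows give the dual system: 5·y_steam + 5·y_loom time = 30 and 2·y_steam + 5·y_loom time = 18.
This yields shadow prices y_steam = 4, y_loom time = 2.
Δz = y_steam·Δb = 4 × (1) = 4, so new z* = 888 + 4 = 892.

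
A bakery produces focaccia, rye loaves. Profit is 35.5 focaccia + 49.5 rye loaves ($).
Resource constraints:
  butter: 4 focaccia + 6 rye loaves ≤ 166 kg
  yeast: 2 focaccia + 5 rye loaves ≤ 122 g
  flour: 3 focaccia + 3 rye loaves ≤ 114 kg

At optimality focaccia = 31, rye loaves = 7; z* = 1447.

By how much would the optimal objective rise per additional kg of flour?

2.5

Binding: butter and flour. Non-binding: yeast (25 unused).
Since yeast is not tight, its dual is 0.
Dual feasibility on the basic columns requires 4·y_butter + 3·y_flour = 35.5, 6·y_butter + 3·y_flour = 49.5.
Solving: y_butter = 7, y_flour = 2.5.
Shadow price of flour = 2.5.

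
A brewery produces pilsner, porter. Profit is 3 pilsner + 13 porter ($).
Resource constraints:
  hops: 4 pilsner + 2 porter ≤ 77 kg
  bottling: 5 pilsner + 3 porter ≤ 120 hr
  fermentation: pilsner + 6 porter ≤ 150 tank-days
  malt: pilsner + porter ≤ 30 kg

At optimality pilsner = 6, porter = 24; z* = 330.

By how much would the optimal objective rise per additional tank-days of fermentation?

2

Check each constraint at x*: hops 72/77 (slack 5); bottling 102/120 (slack 18); fermentation 150/150 (tight); malt 30/30 (tight).
By complementary slackness, y = 0 for the non-binding constraints.
The binding rows give the dual system: 1·y_fermentation + 1·y_malt = 3 and 6·y_fermentation + 1·y_malt = 13.
Solving: y_fermentation = 2, y_malt = 1.
Shadow price of fermentation = 2.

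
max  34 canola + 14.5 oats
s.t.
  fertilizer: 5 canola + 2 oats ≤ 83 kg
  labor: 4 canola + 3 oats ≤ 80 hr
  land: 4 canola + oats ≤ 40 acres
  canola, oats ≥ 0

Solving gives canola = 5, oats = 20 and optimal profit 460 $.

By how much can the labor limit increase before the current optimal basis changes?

Binding constraints: labor, land. The basis is B = [[4,3],[4,1]] with det -8.
Per unit increase in labor, x* moves by d = (-0.125, 0.5).
The basis stays optimal until canola reaches 0; allowable increase = 40 hr.

40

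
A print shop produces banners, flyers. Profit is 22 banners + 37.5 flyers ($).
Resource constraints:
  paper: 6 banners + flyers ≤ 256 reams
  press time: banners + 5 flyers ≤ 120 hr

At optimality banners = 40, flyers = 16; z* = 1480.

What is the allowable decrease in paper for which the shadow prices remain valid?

Binding constraints: paper, press time. The basis is B = [[6,1],[1,5]] with det 29.
Per unit decrease in paper, x* moves by d = (-0.1724, 0.0345).
The basis stays optimal until banners reaches 0; allowable decrease = 232 reams.

232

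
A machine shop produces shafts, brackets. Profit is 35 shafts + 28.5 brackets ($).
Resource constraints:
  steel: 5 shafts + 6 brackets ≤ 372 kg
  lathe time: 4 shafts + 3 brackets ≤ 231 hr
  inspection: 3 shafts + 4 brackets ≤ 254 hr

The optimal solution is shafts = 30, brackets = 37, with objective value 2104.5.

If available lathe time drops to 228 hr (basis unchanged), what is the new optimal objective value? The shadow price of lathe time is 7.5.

2082

Δb = -3, so new z* = 2104.5 + (7.5)·(-3) = 2104.5 − 22.5 = 2082.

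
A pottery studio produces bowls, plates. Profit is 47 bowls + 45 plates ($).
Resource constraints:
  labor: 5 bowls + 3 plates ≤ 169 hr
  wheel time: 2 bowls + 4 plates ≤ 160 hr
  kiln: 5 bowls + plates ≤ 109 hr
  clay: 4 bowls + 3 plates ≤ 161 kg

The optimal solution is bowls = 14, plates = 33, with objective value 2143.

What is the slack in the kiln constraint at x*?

6

kiln used = 5·14 + 1·33 = 103; slack = 109 − 103 = 6.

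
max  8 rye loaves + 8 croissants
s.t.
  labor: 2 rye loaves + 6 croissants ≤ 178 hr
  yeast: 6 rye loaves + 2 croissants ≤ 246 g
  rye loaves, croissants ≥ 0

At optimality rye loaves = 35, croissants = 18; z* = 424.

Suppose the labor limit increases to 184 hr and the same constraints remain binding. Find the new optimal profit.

Both labor and yeast are binding at x*.
Dual feasibility on the basic columns requires 2·y_labor + 6·y_yeast = 8, 6·y_labor + 2·y_yeast = 8.
This yields shadow prices y_labor = 1, y_yeast = 1.
Δz = y_labor·Δb = 1 × (6) = 6, so new z* = 424 + 6 = 430.

430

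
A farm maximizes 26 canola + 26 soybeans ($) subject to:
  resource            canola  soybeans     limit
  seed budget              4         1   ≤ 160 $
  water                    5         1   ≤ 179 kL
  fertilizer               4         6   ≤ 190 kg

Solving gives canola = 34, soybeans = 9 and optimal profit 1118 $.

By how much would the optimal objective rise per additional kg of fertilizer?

4

At the optimum: seed budget uses 145 of 160 (slack = 15); water uses 179 of 179 (binding); fertilizer uses 190 of 190 (binding).
Slack constraints have shadow price 0 (complementary slackness).
Dual feasibility on the basic columns requires 5·y_water + 4·y_fertilizer = 26, 1·y_water + 6·y_fertilizer = 26.
→ y_water = 2 and y_fertilizer = 4.
Shadow price of fertilizer = 4.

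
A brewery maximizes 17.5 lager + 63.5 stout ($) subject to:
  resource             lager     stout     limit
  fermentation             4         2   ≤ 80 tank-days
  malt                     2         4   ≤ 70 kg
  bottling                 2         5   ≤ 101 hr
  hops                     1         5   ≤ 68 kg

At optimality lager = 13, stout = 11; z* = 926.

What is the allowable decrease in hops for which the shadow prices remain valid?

3

Binding constraints: malt, hops. The basis is B = [[2,4],[1,5]] with det 6.
Per unit decrease in hops, x* moves by d = (0.6667, -0.3333).
The basis stays optimal until fermentation becomes binding; allowable decrease = 3 kg.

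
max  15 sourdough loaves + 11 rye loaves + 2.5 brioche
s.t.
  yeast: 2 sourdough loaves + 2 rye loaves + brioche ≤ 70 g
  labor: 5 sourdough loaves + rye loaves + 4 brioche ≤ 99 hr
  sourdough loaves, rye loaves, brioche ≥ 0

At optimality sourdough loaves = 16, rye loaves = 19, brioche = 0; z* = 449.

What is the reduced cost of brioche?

-6.5

Both yeast and labor are binding at x*.
Dual feasibility on the basic columns requires 2·y_yeast + 5·y_labor = 15, 2·y_yeast + 1·y_labor = 11.
→ y_yeast = 5 and y_labor = 1.
Reduced cost of brioche: c₃ − yᵀa₃ = 2.5 − (5·1 + 1·4) = 2.5 − 9 = -6.5.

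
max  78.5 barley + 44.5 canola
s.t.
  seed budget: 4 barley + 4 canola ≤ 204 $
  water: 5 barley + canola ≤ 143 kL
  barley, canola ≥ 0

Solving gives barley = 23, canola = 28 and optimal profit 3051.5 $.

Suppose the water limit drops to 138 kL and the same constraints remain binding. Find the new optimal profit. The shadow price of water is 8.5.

3009

Δb = -5, so new z* = 3051.5 + (8.5)·(-5) = 3051.5 − 42.5 = 3009.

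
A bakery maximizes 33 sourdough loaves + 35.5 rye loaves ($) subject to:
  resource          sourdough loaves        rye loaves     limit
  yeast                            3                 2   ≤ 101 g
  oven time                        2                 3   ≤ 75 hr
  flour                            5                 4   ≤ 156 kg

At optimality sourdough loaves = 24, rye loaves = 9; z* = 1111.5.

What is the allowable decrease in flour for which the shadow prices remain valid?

Binding constraints: oven time, flour. The basis is B = [[2,3],[5,4]] with det -7.
Per unit decrease in flour, x* moves by d = (-0.4286, 0.2857).
The basis stays optimal until sourdough loaves reaches 0; allowable decrease = 56 kg.

56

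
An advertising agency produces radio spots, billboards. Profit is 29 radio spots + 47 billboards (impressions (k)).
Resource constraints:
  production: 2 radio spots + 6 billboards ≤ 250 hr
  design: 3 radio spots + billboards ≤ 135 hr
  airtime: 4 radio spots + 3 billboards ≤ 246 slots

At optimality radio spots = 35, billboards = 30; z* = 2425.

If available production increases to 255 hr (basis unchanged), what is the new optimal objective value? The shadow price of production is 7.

Δb = 5, so new z* = 2425 + (7)·(5) = 2425 + 35 = 2460.

2460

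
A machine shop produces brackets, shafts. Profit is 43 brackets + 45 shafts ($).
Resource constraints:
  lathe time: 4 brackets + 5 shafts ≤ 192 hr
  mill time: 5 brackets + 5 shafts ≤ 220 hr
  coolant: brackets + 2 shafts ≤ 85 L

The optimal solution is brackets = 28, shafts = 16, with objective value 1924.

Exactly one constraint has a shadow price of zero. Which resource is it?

coolant

lathe time: 192/192 (binding)
mill time: 220/220 (binding)
coolant: 60/85 (slack 25)
By complementary slackness, a constraint with positive slack has shadow price 0 → coolant.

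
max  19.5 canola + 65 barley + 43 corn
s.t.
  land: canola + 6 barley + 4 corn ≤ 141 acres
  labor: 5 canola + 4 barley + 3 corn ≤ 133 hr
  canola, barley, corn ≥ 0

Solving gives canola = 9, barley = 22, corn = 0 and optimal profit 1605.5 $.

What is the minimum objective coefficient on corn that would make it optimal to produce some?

44

Both land and labor are binding at x*.
Dual feasibility on the basic columns requires 1·y_land + 5·y_labor = 19.5, 6·y_land + 4·y_labor = 65.
Solving: y_land = 9.5, y_labor = 2.
corn enters the basis when its profit ≥ yᵀa₃ = 9.5·4 + 2·3 = 44.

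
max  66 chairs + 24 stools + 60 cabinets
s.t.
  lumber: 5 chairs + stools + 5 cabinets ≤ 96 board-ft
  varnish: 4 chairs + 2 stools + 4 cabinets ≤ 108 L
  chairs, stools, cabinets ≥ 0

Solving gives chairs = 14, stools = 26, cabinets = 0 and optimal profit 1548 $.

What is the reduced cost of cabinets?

Both lumber and varnish are binding at x*.
The binding rows give the dual system: 5·y_lumber + 4·y_varnish = 66 and 1·y_lumber + 2·y_varnish = 24.
Solving: y_lumber = 6, y_varnish = 9.
Reduced cost of cabinets: c₃ − yᵀa₃ = 60 − (6·5 + 9·4) = 60 − 66 = -6.

-6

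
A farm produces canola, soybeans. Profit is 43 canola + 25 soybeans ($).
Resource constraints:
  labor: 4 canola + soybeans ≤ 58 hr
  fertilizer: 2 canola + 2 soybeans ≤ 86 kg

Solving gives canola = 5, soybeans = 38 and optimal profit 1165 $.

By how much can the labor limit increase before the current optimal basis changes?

114

Binding constraints: labor, fertilizer. The basis is B = [[4,1],[2,2]] with det 6.
Per unit increase in labor, x* moves by d = (0.3333, -0.3333).
The basis stays optimal until soybeans reaches 0; allowable increase = 114 hr.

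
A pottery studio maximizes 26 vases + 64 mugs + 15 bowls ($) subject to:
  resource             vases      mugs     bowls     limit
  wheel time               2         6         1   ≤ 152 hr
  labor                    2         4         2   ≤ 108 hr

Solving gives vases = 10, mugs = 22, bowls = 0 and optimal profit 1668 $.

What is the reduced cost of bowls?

-5

At the optimum: wheel time uses 152 of 152 (binding); labor uses 108 of 108 (binding).
The binding rows give the dual system: 2·y_wheel time + 2·y_labor = 26 and 6·y_wheel time + 4·y_labor = 64.
→ y_wheel time = 6 and y_labor = 7.
Reduced cost of bowls: c₃ − yᵀa₃ = 15 − (6·1 + 7·2) = 15 − 20 = -5.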